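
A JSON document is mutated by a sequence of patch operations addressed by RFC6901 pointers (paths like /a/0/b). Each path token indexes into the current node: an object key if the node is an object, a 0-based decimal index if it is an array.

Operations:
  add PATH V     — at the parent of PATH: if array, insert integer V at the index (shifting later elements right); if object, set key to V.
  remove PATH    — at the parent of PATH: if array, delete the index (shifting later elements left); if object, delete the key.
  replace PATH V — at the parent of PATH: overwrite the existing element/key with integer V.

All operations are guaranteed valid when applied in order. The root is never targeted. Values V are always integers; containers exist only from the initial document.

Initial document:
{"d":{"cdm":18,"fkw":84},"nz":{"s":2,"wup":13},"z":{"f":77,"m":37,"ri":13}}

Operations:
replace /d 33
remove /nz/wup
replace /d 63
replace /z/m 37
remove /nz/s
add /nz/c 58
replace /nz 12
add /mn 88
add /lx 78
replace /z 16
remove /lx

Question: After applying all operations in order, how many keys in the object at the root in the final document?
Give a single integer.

Answer: 4

Derivation:
After op 1 (replace /d 33): {"d":33,"nz":{"s":2,"wup":13},"z":{"f":77,"m":37,"ri":13}}
After op 2 (remove /nz/wup): {"d":33,"nz":{"s":2},"z":{"f":77,"m":37,"ri":13}}
After op 3 (replace /d 63): {"d":63,"nz":{"s":2},"z":{"f":77,"m":37,"ri":13}}
After op 4 (replace /z/m 37): {"d":63,"nz":{"s":2},"z":{"f":77,"m":37,"ri":13}}
After op 5 (remove /nz/s): {"d":63,"nz":{},"z":{"f":77,"m":37,"ri":13}}
After op 6 (add /nz/c 58): {"d":63,"nz":{"c":58},"z":{"f":77,"m":37,"ri":13}}
After op 7 (replace /nz 12): {"d":63,"nz":12,"z":{"f":77,"m":37,"ri":13}}
After op 8 (add /mn 88): {"d":63,"mn":88,"nz":12,"z":{"f":77,"m":37,"ri":13}}
After op 9 (add /lx 78): {"d":63,"lx":78,"mn":88,"nz":12,"z":{"f":77,"m":37,"ri":13}}
After op 10 (replace /z 16): {"d":63,"lx":78,"mn":88,"nz":12,"z":16}
After op 11 (remove /lx): {"d":63,"mn":88,"nz":12,"z":16}
Size at the root: 4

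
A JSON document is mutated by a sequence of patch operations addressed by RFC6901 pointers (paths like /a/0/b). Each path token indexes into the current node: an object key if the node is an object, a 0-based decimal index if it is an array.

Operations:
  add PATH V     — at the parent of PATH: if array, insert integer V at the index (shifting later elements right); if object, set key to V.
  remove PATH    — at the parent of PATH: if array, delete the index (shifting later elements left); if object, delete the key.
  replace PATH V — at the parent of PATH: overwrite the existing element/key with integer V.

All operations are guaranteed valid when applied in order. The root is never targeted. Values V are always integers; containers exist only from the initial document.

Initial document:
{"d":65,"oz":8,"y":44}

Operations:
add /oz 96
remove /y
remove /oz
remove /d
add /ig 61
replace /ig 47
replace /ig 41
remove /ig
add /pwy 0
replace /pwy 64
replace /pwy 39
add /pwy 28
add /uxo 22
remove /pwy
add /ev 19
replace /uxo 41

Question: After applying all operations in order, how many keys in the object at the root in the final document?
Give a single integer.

Answer: 2

Derivation:
After op 1 (add /oz 96): {"d":65,"oz":96,"y":44}
After op 2 (remove /y): {"d":65,"oz":96}
After op 3 (remove /oz): {"d":65}
After op 4 (remove /d): {}
After op 5 (add /ig 61): {"ig":61}
After op 6 (replace /ig 47): {"ig":47}
After op 7 (replace /ig 41): {"ig":41}
After op 8 (remove /ig): {}
After op 9 (add /pwy 0): {"pwy":0}
After op 10 (replace /pwy 64): {"pwy":64}
After op 11 (replace /pwy 39): {"pwy":39}
After op 12 (add /pwy 28): {"pwy":28}
After op 13 (add /uxo 22): {"pwy":28,"uxo":22}
After op 14 (remove /pwy): {"uxo":22}
After op 15 (add /ev 19): {"ev":19,"uxo":22}
After op 16 (replace /uxo 41): {"ev":19,"uxo":41}
Size at the root: 2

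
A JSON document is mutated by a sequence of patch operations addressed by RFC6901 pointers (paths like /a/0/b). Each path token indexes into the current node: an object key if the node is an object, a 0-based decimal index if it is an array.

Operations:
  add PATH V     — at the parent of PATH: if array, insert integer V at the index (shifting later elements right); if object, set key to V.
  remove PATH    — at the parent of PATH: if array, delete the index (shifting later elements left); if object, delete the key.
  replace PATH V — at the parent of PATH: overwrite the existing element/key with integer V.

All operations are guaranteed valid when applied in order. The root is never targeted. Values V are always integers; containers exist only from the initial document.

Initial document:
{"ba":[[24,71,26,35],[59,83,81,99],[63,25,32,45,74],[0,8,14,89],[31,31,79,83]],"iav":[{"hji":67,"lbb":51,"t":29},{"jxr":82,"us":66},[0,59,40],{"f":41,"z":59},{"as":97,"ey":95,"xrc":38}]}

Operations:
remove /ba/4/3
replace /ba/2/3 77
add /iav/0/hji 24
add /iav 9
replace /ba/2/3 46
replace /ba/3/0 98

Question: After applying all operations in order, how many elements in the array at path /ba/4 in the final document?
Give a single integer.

Answer: 3

Derivation:
After op 1 (remove /ba/4/3): {"ba":[[24,71,26,35],[59,83,81,99],[63,25,32,45,74],[0,8,14,89],[31,31,79]],"iav":[{"hji":67,"lbb":51,"t":29},{"jxr":82,"us":66},[0,59,40],{"f":41,"z":59},{"as":97,"ey":95,"xrc":38}]}
After op 2 (replace /ba/2/3 77): {"ba":[[24,71,26,35],[59,83,81,99],[63,25,32,77,74],[0,8,14,89],[31,31,79]],"iav":[{"hji":67,"lbb":51,"t":29},{"jxr":82,"us":66},[0,59,40],{"f":41,"z":59},{"as":97,"ey":95,"xrc":38}]}
After op 3 (add /iav/0/hji 24): {"ba":[[24,71,26,35],[59,83,81,99],[63,25,32,77,74],[0,8,14,89],[31,31,79]],"iav":[{"hji":24,"lbb":51,"t":29},{"jxr":82,"us":66},[0,59,40],{"f":41,"z":59},{"as":97,"ey":95,"xrc":38}]}
After op 4 (add /iav 9): {"ba":[[24,71,26,35],[59,83,81,99],[63,25,32,77,74],[0,8,14,89],[31,31,79]],"iav":9}
After op 5 (replace /ba/2/3 46): {"ba":[[24,71,26,35],[59,83,81,99],[63,25,32,46,74],[0,8,14,89],[31,31,79]],"iav":9}
After op 6 (replace /ba/3/0 98): {"ba":[[24,71,26,35],[59,83,81,99],[63,25,32,46,74],[98,8,14,89],[31,31,79]],"iav":9}
Size at path /ba/4: 3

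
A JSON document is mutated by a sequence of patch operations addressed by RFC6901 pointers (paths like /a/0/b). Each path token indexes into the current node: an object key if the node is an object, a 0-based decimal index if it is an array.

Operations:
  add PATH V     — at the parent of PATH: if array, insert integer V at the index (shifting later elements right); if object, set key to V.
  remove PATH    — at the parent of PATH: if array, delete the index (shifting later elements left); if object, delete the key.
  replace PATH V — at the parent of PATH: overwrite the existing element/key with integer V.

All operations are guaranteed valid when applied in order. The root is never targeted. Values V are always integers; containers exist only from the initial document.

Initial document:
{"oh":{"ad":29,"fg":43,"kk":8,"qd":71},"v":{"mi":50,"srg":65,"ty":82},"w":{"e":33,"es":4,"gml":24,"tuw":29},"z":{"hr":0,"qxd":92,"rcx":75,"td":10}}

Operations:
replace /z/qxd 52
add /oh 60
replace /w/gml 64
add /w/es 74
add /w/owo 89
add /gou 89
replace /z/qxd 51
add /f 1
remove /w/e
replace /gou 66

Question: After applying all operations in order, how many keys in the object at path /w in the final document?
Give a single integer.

Answer: 4

Derivation:
After op 1 (replace /z/qxd 52): {"oh":{"ad":29,"fg":43,"kk":8,"qd":71},"v":{"mi":50,"srg":65,"ty":82},"w":{"e":33,"es":4,"gml":24,"tuw":29},"z":{"hr":0,"qxd":52,"rcx":75,"td":10}}
After op 2 (add /oh 60): {"oh":60,"v":{"mi":50,"srg":65,"ty":82},"w":{"e":33,"es":4,"gml":24,"tuw":29},"z":{"hr":0,"qxd":52,"rcx":75,"td":10}}
After op 3 (replace /w/gml 64): {"oh":60,"v":{"mi":50,"srg":65,"ty":82},"w":{"e":33,"es":4,"gml":64,"tuw":29},"z":{"hr":0,"qxd":52,"rcx":75,"td":10}}
After op 4 (add /w/es 74): {"oh":60,"v":{"mi":50,"srg":65,"ty":82},"w":{"e":33,"es":74,"gml":64,"tuw":29},"z":{"hr":0,"qxd":52,"rcx":75,"td":10}}
After op 5 (add /w/owo 89): {"oh":60,"v":{"mi":50,"srg":65,"ty":82},"w":{"e":33,"es":74,"gml":64,"owo":89,"tuw":29},"z":{"hr":0,"qxd":52,"rcx":75,"td":10}}
After op 6 (add /gou 89): {"gou":89,"oh":60,"v":{"mi":50,"srg":65,"ty":82},"w":{"e":33,"es":74,"gml":64,"owo":89,"tuw":29},"z":{"hr":0,"qxd":52,"rcx":75,"td":10}}
After op 7 (replace /z/qxd 51): {"gou":89,"oh":60,"v":{"mi":50,"srg":65,"ty":82},"w":{"e":33,"es":74,"gml":64,"owo":89,"tuw":29},"z":{"hr":0,"qxd":51,"rcx":75,"td":10}}
After op 8 (add /f 1): {"f":1,"gou":89,"oh":60,"v":{"mi":50,"srg":65,"ty":82},"w":{"e":33,"es":74,"gml":64,"owo":89,"tuw":29},"z":{"hr":0,"qxd":51,"rcx":75,"td":10}}
After op 9 (remove /w/e): {"f":1,"gou":89,"oh":60,"v":{"mi":50,"srg":65,"ty":82},"w":{"es":74,"gml":64,"owo":89,"tuw":29},"z":{"hr":0,"qxd":51,"rcx":75,"td":10}}
After op 10 (replace /gou 66): {"f":1,"gou":66,"oh":60,"v":{"mi":50,"srg":65,"ty":82},"w":{"es":74,"gml":64,"owo":89,"tuw":29},"z":{"hr":0,"qxd":51,"rcx":75,"td":10}}
Size at path /w: 4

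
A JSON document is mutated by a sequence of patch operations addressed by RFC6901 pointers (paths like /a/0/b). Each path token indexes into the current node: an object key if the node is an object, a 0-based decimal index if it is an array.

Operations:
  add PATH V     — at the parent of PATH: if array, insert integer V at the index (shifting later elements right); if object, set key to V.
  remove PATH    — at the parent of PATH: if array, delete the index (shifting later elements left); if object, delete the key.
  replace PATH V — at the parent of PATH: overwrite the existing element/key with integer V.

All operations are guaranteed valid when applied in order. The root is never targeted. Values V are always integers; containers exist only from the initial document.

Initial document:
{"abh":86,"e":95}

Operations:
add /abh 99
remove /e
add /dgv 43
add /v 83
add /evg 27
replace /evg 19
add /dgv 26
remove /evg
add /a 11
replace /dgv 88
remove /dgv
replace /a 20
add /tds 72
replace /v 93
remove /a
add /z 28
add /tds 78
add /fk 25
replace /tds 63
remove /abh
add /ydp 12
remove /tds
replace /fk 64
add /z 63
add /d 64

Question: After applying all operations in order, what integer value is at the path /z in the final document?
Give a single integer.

After op 1 (add /abh 99): {"abh":99,"e":95}
After op 2 (remove /e): {"abh":99}
After op 3 (add /dgv 43): {"abh":99,"dgv":43}
After op 4 (add /v 83): {"abh":99,"dgv":43,"v":83}
After op 5 (add /evg 27): {"abh":99,"dgv":43,"evg":27,"v":83}
After op 6 (replace /evg 19): {"abh":99,"dgv":43,"evg":19,"v":83}
After op 7 (add /dgv 26): {"abh":99,"dgv":26,"evg":19,"v":83}
After op 8 (remove /evg): {"abh":99,"dgv":26,"v":83}
After op 9 (add /a 11): {"a":11,"abh":99,"dgv":26,"v":83}
After op 10 (replace /dgv 88): {"a":11,"abh":99,"dgv":88,"v":83}
After op 11 (remove /dgv): {"a":11,"abh":99,"v":83}
After op 12 (replace /a 20): {"a":20,"abh":99,"v":83}
After op 13 (add /tds 72): {"a":20,"abh":99,"tds":72,"v":83}
After op 14 (replace /v 93): {"a":20,"abh":99,"tds":72,"v":93}
After op 15 (remove /a): {"abh":99,"tds":72,"v":93}
After op 16 (add /z 28): {"abh":99,"tds":72,"v":93,"z":28}
After op 17 (add /tds 78): {"abh":99,"tds":78,"v":93,"z":28}
After op 18 (add /fk 25): {"abh":99,"fk":25,"tds":78,"v":93,"z":28}
After op 19 (replace /tds 63): {"abh":99,"fk":25,"tds":63,"v":93,"z":28}
After op 20 (remove /abh): {"fk":25,"tds":63,"v":93,"z":28}
After op 21 (add /ydp 12): {"fk":25,"tds":63,"v":93,"ydp":12,"z":28}
After op 22 (remove /tds): {"fk":25,"v":93,"ydp":12,"z":28}
After op 23 (replace /fk 64): {"fk":64,"v":93,"ydp":12,"z":28}
After op 24 (add /z 63): {"fk":64,"v":93,"ydp":12,"z":63}
After op 25 (add /d 64): {"d":64,"fk":64,"v":93,"ydp":12,"z":63}
Value at /z: 63

Answer: 63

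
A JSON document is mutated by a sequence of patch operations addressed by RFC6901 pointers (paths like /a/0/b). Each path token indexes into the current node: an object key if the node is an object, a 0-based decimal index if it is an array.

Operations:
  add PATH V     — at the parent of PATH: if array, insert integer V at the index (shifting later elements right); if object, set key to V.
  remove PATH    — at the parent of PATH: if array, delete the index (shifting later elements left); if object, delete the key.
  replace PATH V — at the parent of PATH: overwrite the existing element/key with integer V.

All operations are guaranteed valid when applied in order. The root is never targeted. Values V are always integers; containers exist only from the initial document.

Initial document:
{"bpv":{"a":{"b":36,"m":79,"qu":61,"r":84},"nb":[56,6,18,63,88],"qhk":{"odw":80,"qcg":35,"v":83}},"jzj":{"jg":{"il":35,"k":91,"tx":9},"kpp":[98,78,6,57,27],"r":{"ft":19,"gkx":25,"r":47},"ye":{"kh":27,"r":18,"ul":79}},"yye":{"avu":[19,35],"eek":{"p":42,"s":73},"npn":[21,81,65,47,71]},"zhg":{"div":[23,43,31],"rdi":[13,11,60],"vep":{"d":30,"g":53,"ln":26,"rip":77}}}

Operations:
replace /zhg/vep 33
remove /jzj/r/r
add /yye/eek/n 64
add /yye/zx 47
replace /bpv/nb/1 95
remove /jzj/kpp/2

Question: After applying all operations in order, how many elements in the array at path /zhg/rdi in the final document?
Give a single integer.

Answer: 3

Derivation:
After op 1 (replace /zhg/vep 33): {"bpv":{"a":{"b":36,"m":79,"qu":61,"r":84},"nb":[56,6,18,63,88],"qhk":{"odw":80,"qcg":35,"v":83}},"jzj":{"jg":{"il":35,"k":91,"tx":9},"kpp":[98,78,6,57,27],"r":{"ft":19,"gkx":25,"r":47},"ye":{"kh":27,"r":18,"ul":79}},"yye":{"avu":[19,35],"eek":{"p":42,"s":73},"npn":[21,81,65,47,71]},"zhg":{"div":[23,43,31],"rdi":[13,11,60],"vep":33}}
After op 2 (remove /jzj/r/r): {"bpv":{"a":{"b":36,"m":79,"qu":61,"r":84},"nb":[56,6,18,63,88],"qhk":{"odw":80,"qcg":35,"v":83}},"jzj":{"jg":{"il":35,"k":91,"tx":9},"kpp":[98,78,6,57,27],"r":{"ft":19,"gkx":25},"ye":{"kh":27,"r":18,"ul":79}},"yye":{"avu":[19,35],"eek":{"p":42,"s":73},"npn":[21,81,65,47,71]},"zhg":{"div":[23,43,31],"rdi":[13,11,60],"vep":33}}
After op 3 (add /yye/eek/n 64): {"bpv":{"a":{"b":36,"m":79,"qu":61,"r":84},"nb":[56,6,18,63,88],"qhk":{"odw":80,"qcg":35,"v":83}},"jzj":{"jg":{"il":35,"k":91,"tx":9},"kpp":[98,78,6,57,27],"r":{"ft":19,"gkx":25},"ye":{"kh":27,"r":18,"ul":79}},"yye":{"avu":[19,35],"eek":{"n":64,"p":42,"s":73},"npn":[21,81,65,47,71]},"zhg":{"div":[23,43,31],"rdi":[13,11,60],"vep":33}}
After op 4 (add /yye/zx 47): {"bpv":{"a":{"b":36,"m":79,"qu":61,"r":84},"nb":[56,6,18,63,88],"qhk":{"odw":80,"qcg":35,"v":83}},"jzj":{"jg":{"il":35,"k":91,"tx":9},"kpp":[98,78,6,57,27],"r":{"ft":19,"gkx":25},"ye":{"kh":27,"r":18,"ul":79}},"yye":{"avu":[19,35],"eek":{"n":64,"p":42,"s":73},"npn":[21,81,65,47,71],"zx":47},"zhg":{"div":[23,43,31],"rdi":[13,11,60],"vep":33}}
After op 5 (replace /bpv/nb/1 95): {"bpv":{"a":{"b":36,"m":79,"qu":61,"r":84},"nb":[56,95,18,63,88],"qhk":{"odw":80,"qcg":35,"v":83}},"jzj":{"jg":{"il":35,"k":91,"tx":9},"kpp":[98,78,6,57,27],"r":{"ft":19,"gkx":25},"ye":{"kh":27,"r":18,"ul":79}},"yye":{"avu":[19,35],"eek":{"n":64,"p":42,"s":73},"npn":[21,81,65,47,71],"zx":47},"zhg":{"div":[23,43,31],"rdi":[13,11,60],"vep":33}}
After op 6 (remove /jzj/kpp/2): {"bpv":{"a":{"b":36,"m":79,"qu":61,"r":84},"nb":[56,95,18,63,88],"qhk":{"odw":80,"qcg":35,"v":83}},"jzj":{"jg":{"il":35,"k":91,"tx":9},"kpp":[98,78,57,27],"r":{"ft":19,"gkx":25},"ye":{"kh":27,"r":18,"ul":79}},"yye":{"avu":[19,35],"eek":{"n":64,"p":42,"s":73},"npn":[21,81,65,47,71],"zx":47},"zhg":{"div":[23,43,31],"rdi":[13,11,60],"vep":33}}
Size at path /zhg/rdi: 3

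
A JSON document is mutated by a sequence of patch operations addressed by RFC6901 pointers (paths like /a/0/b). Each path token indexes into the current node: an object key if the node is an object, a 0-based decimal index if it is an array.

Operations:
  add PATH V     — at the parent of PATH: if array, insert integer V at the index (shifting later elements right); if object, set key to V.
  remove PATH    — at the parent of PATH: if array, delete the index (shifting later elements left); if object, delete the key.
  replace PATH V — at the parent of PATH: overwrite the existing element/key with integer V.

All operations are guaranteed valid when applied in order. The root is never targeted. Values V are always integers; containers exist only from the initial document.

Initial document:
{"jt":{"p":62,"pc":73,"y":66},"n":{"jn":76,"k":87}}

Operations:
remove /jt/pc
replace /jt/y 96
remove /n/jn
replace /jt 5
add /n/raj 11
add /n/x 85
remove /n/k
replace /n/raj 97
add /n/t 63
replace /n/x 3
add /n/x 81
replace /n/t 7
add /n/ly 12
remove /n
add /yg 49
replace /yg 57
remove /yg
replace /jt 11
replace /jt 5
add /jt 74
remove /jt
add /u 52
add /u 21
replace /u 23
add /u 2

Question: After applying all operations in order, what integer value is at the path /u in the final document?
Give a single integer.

Answer: 2

Derivation:
After op 1 (remove /jt/pc): {"jt":{"p":62,"y":66},"n":{"jn":76,"k":87}}
After op 2 (replace /jt/y 96): {"jt":{"p":62,"y":96},"n":{"jn":76,"k":87}}
After op 3 (remove /n/jn): {"jt":{"p":62,"y":96},"n":{"k":87}}
After op 4 (replace /jt 5): {"jt":5,"n":{"k":87}}
After op 5 (add /n/raj 11): {"jt":5,"n":{"k":87,"raj":11}}
After op 6 (add /n/x 85): {"jt":5,"n":{"k":87,"raj":11,"x":85}}
After op 7 (remove /n/k): {"jt":5,"n":{"raj":11,"x":85}}
After op 8 (replace /n/raj 97): {"jt":5,"n":{"raj":97,"x":85}}
After op 9 (add /n/t 63): {"jt":5,"n":{"raj":97,"t":63,"x":85}}
After op 10 (replace /n/x 3): {"jt":5,"n":{"raj":97,"t":63,"x":3}}
After op 11 (add /n/x 81): {"jt":5,"n":{"raj":97,"t":63,"x":81}}
After op 12 (replace /n/t 7): {"jt":5,"n":{"raj":97,"t":7,"x":81}}
After op 13 (add /n/ly 12): {"jt":5,"n":{"ly":12,"raj":97,"t":7,"x":81}}
After op 14 (remove /n): {"jt":5}
After op 15 (add /yg 49): {"jt":5,"yg":49}
After op 16 (replace /yg 57): {"jt":5,"yg":57}
After op 17 (remove /yg): {"jt":5}
After op 18 (replace /jt 11): {"jt":11}
After op 19 (replace /jt 5): {"jt":5}
After op 20 (add /jt 74): {"jt":74}
After op 21 (remove /jt): {}
After op 22 (add /u 52): {"u":52}
After op 23 (add /u 21): {"u":21}
After op 24 (replace /u 23): {"u":23}
After op 25 (add /u 2): {"u":2}
Value at /u: 2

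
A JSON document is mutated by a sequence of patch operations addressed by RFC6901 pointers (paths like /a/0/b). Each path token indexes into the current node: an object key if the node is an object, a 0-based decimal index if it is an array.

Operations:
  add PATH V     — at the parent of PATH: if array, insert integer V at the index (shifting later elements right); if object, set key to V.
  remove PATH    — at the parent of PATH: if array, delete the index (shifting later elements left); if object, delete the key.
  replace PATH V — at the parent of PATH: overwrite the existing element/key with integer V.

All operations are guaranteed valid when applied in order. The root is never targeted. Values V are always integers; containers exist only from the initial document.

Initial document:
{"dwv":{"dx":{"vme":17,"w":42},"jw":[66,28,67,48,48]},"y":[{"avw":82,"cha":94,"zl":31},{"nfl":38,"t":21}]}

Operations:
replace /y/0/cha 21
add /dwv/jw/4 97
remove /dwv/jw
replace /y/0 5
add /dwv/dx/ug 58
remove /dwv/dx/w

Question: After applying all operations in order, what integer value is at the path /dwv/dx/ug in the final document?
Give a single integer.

After op 1 (replace /y/0/cha 21): {"dwv":{"dx":{"vme":17,"w":42},"jw":[66,28,67,48,48]},"y":[{"avw":82,"cha":21,"zl":31},{"nfl":38,"t":21}]}
After op 2 (add /dwv/jw/4 97): {"dwv":{"dx":{"vme":17,"w":42},"jw":[66,28,67,48,97,48]},"y":[{"avw":82,"cha":21,"zl":31},{"nfl":38,"t":21}]}
After op 3 (remove /dwv/jw): {"dwv":{"dx":{"vme":17,"w":42}},"y":[{"avw":82,"cha":21,"zl":31},{"nfl":38,"t":21}]}
After op 4 (replace /y/0 5): {"dwv":{"dx":{"vme":17,"w":42}},"y":[5,{"nfl":38,"t":21}]}
After op 5 (add /dwv/dx/ug 58): {"dwv":{"dx":{"ug":58,"vme":17,"w":42}},"y":[5,{"nfl":38,"t":21}]}
After op 6 (remove /dwv/dx/w): {"dwv":{"dx":{"ug":58,"vme":17}},"y":[5,{"nfl":38,"t":21}]}
Value at /dwv/dx/ug: 58

Answer: 58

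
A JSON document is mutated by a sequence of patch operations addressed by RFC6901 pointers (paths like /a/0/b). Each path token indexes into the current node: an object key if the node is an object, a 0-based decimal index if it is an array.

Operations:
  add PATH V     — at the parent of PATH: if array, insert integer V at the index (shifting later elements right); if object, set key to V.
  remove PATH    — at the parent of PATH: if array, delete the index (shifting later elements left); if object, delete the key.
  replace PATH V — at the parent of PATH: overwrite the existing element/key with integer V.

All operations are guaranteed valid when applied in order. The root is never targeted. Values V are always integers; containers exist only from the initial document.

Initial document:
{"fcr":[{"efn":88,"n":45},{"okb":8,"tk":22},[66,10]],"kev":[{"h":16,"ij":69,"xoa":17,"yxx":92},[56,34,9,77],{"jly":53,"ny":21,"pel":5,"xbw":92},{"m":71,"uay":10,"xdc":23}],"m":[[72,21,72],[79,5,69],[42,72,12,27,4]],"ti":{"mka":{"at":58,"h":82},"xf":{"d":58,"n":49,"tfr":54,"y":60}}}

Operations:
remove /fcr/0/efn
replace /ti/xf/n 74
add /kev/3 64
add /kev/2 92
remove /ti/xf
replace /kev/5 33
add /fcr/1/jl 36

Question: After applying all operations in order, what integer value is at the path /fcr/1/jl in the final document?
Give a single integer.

Answer: 36

Derivation:
After op 1 (remove /fcr/0/efn): {"fcr":[{"n":45},{"okb":8,"tk":22},[66,10]],"kev":[{"h":16,"ij":69,"xoa":17,"yxx":92},[56,34,9,77],{"jly":53,"ny":21,"pel":5,"xbw":92},{"m":71,"uay":10,"xdc":23}],"m":[[72,21,72],[79,5,69],[42,72,12,27,4]],"ti":{"mka":{"at":58,"h":82},"xf":{"d":58,"n":49,"tfr":54,"y":60}}}
After op 2 (replace /ti/xf/n 74): {"fcr":[{"n":45},{"okb":8,"tk":22},[66,10]],"kev":[{"h":16,"ij":69,"xoa":17,"yxx":92},[56,34,9,77],{"jly":53,"ny":21,"pel":5,"xbw":92},{"m":71,"uay":10,"xdc":23}],"m":[[72,21,72],[79,5,69],[42,72,12,27,4]],"ti":{"mka":{"at":58,"h":82},"xf":{"d":58,"n":74,"tfr":54,"y":60}}}
After op 3 (add /kev/3 64): {"fcr":[{"n":45},{"okb":8,"tk":22},[66,10]],"kev":[{"h":16,"ij":69,"xoa":17,"yxx":92},[56,34,9,77],{"jly":53,"ny":21,"pel":5,"xbw":92},64,{"m":71,"uay":10,"xdc":23}],"m":[[72,21,72],[79,5,69],[42,72,12,27,4]],"ti":{"mka":{"at":58,"h":82},"xf":{"d":58,"n":74,"tfr":54,"y":60}}}
After op 4 (add /kev/2 92): {"fcr":[{"n":45},{"okb":8,"tk":22},[66,10]],"kev":[{"h":16,"ij":69,"xoa":17,"yxx":92},[56,34,9,77],92,{"jly":53,"ny":21,"pel":5,"xbw":92},64,{"m":71,"uay":10,"xdc":23}],"m":[[72,21,72],[79,5,69],[42,72,12,27,4]],"ti":{"mka":{"at":58,"h":82},"xf":{"d":58,"n":74,"tfr":54,"y":60}}}
After op 5 (remove /ti/xf): {"fcr":[{"n":45},{"okb":8,"tk":22},[66,10]],"kev":[{"h":16,"ij":69,"xoa":17,"yxx":92},[56,34,9,77],92,{"jly":53,"ny":21,"pel":5,"xbw":92},64,{"m":71,"uay":10,"xdc":23}],"m":[[72,21,72],[79,5,69],[42,72,12,27,4]],"ti":{"mka":{"at":58,"h":82}}}
After op 6 (replace /kev/5 33): {"fcr":[{"n":45},{"okb":8,"tk":22},[66,10]],"kev":[{"h":16,"ij":69,"xoa":17,"yxx":92},[56,34,9,77],92,{"jly":53,"ny":21,"pel":5,"xbw":92},64,33],"m":[[72,21,72],[79,5,69],[42,72,12,27,4]],"ti":{"mka":{"at":58,"h":82}}}
After op 7 (add /fcr/1/jl 36): {"fcr":[{"n":45},{"jl":36,"okb":8,"tk":22},[66,10]],"kev":[{"h":16,"ij":69,"xoa":17,"yxx":92},[56,34,9,77],92,{"jly":53,"ny":21,"pel":5,"xbw":92},64,33],"m":[[72,21,72],[79,5,69],[42,72,12,27,4]],"ti":{"mka":{"at":58,"h":82}}}
Value at /fcr/1/jl: 36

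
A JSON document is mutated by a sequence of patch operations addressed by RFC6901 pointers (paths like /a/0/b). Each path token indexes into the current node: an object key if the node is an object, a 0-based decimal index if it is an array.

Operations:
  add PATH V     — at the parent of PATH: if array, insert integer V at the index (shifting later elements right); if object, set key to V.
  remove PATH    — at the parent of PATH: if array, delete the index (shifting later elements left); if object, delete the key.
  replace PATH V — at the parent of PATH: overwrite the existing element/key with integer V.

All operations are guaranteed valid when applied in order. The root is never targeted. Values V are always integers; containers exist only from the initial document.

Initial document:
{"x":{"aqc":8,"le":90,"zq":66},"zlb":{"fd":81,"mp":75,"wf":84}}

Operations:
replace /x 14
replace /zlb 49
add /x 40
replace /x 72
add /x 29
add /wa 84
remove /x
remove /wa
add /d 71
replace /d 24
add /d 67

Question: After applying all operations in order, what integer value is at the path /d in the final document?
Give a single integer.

After op 1 (replace /x 14): {"x":14,"zlb":{"fd":81,"mp":75,"wf":84}}
After op 2 (replace /zlb 49): {"x":14,"zlb":49}
After op 3 (add /x 40): {"x":40,"zlb":49}
After op 4 (replace /x 72): {"x":72,"zlb":49}
After op 5 (add /x 29): {"x":29,"zlb":49}
After op 6 (add /wa 84): {"wa":84,"x":29,"zlb":49}
After op 7 (remove /x): {"wa":84,"zlb":49}
After op 8 (remove /wa): {"zlb":49}
After op 9 (add /d 71): {"d":71,"zlb":49}
After op 10 (replace /d 24): {"d":24,"zlb":49}
After op 11 (add /d 67): {"d":67,"zlb":49}
Value at /d: 67

Answer: 67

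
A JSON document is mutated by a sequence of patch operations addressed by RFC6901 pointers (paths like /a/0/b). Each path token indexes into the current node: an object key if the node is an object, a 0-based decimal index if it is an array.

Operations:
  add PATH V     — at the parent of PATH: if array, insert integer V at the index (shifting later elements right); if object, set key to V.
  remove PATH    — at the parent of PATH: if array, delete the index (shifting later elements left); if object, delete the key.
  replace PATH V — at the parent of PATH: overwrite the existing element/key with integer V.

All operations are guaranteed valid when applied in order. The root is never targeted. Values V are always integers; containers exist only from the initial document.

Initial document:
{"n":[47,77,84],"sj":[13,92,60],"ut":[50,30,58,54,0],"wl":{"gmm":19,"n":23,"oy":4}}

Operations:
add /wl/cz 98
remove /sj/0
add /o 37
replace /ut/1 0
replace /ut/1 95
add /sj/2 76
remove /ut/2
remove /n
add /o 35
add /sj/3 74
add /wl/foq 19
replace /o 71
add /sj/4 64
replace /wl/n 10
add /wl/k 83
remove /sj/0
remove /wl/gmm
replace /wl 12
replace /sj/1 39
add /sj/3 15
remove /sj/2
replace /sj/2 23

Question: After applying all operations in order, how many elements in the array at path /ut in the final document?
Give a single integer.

After op 1 (add /wl/cz 98): {"n":[47,77,84],"sj":[13,92,60],"ut":[50,30,58,54,0],"wl":{"cz":98,"gmm":19,"n":23,"oy":4}}
After op 2 (remove /sj/0): {"n":[47,77,84],"sj":[92,60],"ut":[50,30,58,54,0],"wl":{"cz":98,"gmm":19,"n":23,"oy":4}}
After op 3 (add /o 37): {"n":[47,77,84],"o":37,"sj":[92,60],"ut":[50,30,58,54,0],"wl":{"cz":98,"gmm":19,"n":23,"oy":4}}
After op 4 (replace /ut/1 0): {"n":[47,77,84],"o":37,"sj":[92,60],"ut":[50,0,58,54,0],"wl":{"cz":98,"gmm":19,"n":23,"oy":4}}
After op 5 (replace /ut/1 95): {"n":[47,77,84],"o":37,"sj":[92,60],"ut":[50,95,58,54,0],"wl":{"cz":98,"gmm":19,"n":23,"oy":4}}
After op 6 (add /sj/2 76): {"n":[47,77,84],"o":37,"sj":[92,60,76],"ut":[50,95,58,54,0],"wl":{"cz":98,"gmm":19,"n":23,"oy":4}}
After op 7 (remove /ut/2): {"n":[47,77,84],"o":37,"sj":[92,60,76],"ut":[50,95,54,0],"wl":{"cz":98,"gmm":19,"n":23,"oy":4}}
After op 8 (remove /n): {"o":37,"sj":[92,60,76],"ut":[50,95,54,0],"wl":{"cz":98,"gmm":19,"n":23,"oy":4}}
After op 9 (add /o 35): {"o":35,"sj":[92,60,76],"ut":[50,95,54,0],"wl":{"cz":98,"gmm":19,"n":23,"oy":4}}
After op 10 (add /sj/3 74): {"o":35,"sj":[92,60,76,74],"ut":[50,95,54,0],"wl":{"cz":98,"gmm":19,"n":23,"oy":4}}
After op 11 (add /wl/foq 19): {"o":35,"sj":[92,60,76,74],"ut":[50,95,54,0],"wl":{"cz":98,"foq":19,"gmm":19,"n":23,"oy":4}}
After op 12 (replace /o 71): {"o":71,"sj":[92,60,76,74],"ut":[50,95,54,0],"wl":{"cz":98,"foq":19,"gmm":19,"n":23,"oy":4}}
After op 13 (add /sj/4 64): {"o":71,"sj":[92,60,76,74,64],"ut":[50,95,54,0],"wl":{"cz":98,"foq":19,"gmm":19,"n":23,"oy":4}}
After op 14 (replace /wl/n 10): {"o":71,"sj":[92,60,76,74,64],"ut":[50,95,54,0],"wl":{"cz":98,"foq":19,"gmm":19,"n":10,"oy":4}}
After op 15 (add /wl/k 83): {"o":71,"sj":[92,60,76,74,64],"ut":[50,95,54,0],"wl":{"cz":98,"foq":19,"gmm":19,"k":83,"n":10,"oy":4}}
After op 16 (remove /sj/0): {"o":71,"sj":[60,76,74,64],"ut":[50,95,54,0],"wl":{"cz":98,"foq":19,"gmm":19,"k":83,"n":10,"oy":4}}
After op 17 (remove /wl/gmm): {"o":71,"sj":[60,76,74,64],"ut":[50,95,54,0],"wl":{"cz":98,"foq":19,"k":83,"n":10,"oy":4}}
After op 18 (replace /wl 12): {"o":71,"sj":[60,76,74,64],"ut":[50,95,54,0],"wl":12}
After op 19 (replace /sj/1 39): {"o":71,"sj":[60,39,74,64],"ut":[50,95,54,0],"wl":12}
After op 20 (add /sj/3 15): {"o":71,"sj":[60,39,74,15,64],"ut":[50,95,54,0],"wl":12}
After op 21 (remove /sj/2): {"o":71,"sj":[60,39,15,64],"ut":[50,95,54,0],"wl":12}
After op 22 (replace /sj/2 23): {"o":71,"sj":[60,39,23,64],"ut":[50,95,54,0],"wl":12}
Size at path /ut: 4

Answer: 4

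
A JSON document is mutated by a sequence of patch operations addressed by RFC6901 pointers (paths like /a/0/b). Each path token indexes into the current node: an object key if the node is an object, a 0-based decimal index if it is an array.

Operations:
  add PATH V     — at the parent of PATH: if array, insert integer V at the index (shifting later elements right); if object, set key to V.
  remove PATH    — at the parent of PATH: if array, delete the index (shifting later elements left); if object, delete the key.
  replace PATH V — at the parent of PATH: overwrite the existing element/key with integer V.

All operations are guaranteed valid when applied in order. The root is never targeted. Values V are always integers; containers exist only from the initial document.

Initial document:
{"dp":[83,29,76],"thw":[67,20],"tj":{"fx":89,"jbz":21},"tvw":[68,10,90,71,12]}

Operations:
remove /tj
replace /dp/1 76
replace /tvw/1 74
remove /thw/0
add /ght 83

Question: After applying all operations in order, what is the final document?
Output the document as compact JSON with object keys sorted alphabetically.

Answer: {"dp":[83,76,76],"ght":83,"thw":[20],"tvw":[68,74,90,71,12]}

Derivation:
After op 1 (remove /tj): {"dp":[83,29,76],"thw":[67,20],"tvw":[68,10,90,71,12]}
After op 2 (replace /dp/1 76): {"dp":[83,76,76],"thw":[67,20],"tvw":[68,10,90,71,12]}
After op 3 (replace /tvw/1 74): {"dp":[83,76,76],"thw":[67,20],"tvw":[68,74,90,71,12]}
After op 4 (remove /thw/0): {"dp":[83,76,76],"thw":[20],"tvw":[68,74,90,71,12]}
After op 5 (add /ght 83): {"dp":[83,76,76],"ght":83,"thw":[20],"tvw":[68,74,90,71,12]}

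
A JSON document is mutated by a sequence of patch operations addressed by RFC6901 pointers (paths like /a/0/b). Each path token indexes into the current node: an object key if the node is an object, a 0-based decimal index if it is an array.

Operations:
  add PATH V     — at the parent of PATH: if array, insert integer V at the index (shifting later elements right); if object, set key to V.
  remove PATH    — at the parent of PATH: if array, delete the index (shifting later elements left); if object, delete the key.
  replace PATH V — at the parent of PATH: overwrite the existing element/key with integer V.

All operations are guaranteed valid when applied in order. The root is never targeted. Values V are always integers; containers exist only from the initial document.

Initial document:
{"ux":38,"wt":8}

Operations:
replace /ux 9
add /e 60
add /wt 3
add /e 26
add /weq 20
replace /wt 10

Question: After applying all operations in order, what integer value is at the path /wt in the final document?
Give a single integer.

After op 1 (replace /ux 9): {"ux":9,"wt":8}
After op 2 (add /e 60): {"e":60,"ux":9,"wt":8}
After op 3 (add /wt 3): {"e":60,"ux":9,"wt":3}
After op 4 (add /e 26): {"e":26,"ux":9,"wt":3}
After op 5 (add /weq 20): {"e":26,"ux":9,"weq":20,"wt":3}
After op 6 (replace /wt 10): {"e":26,"ux":9,"weq":20,"wt":10}
Value at /wt: 10

Answer: 10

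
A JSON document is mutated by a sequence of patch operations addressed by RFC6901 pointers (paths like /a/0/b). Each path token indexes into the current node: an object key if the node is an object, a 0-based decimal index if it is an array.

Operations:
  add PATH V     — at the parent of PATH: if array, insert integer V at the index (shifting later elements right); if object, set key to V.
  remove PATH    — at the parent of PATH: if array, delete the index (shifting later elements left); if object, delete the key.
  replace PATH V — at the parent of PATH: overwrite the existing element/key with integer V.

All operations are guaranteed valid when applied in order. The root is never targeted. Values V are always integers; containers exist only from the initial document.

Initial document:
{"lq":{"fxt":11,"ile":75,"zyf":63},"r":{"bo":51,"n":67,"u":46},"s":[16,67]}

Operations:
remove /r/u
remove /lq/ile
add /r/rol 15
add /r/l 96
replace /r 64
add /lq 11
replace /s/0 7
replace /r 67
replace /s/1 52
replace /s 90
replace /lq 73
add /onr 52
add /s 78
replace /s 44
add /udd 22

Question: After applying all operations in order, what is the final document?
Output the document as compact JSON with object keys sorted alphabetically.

After op 1 (remove /r/u): {"lq":{"fxt":11,"ile":75,"zyf":63},"r":{"bo":51,"n":67},"s":[16,67]}
After op 2 (remove /lq/ile): {"lq":{"fxt":11,"zyf":63},"r":{"bo":51,"n":67},"s":[16,67]}
After op 3 (add /r/rol 15): {"lq":{"fxt":11,"zyf":63},"r":{"bo":51,"n":67,"rol":15},"s":[16,67]}
After op 4 (add /r/l 96): {"lq":{"fxt":11,"zyf":63},"r":{"bo":51,"l":96,"n":67,"rol":15},"s":[16,67]}
After op 5 (replace /r 64): {"lq":{"fxt":11,"zyf":63},"r":64,"s":[16,67]}
After op 6 (add /lq 11): {"lq":11,"r":64,"s":[16,67]}
After op 7 (replace /s/0 7): {"lq":11,"r":64,"s":[7,67]}
After op 8 (replace /r 67): {"lq":11,"r":67,"s":[7,67]}
After op 9 (replace /s/1 52): {"lq":11,"r":67,"s":[7,52]}
After op 10 (replace /s 90): {"lq":11,"r":67,"s":90}
After op 11 (replace /lq 73): {"lq":73,"r":67,"s":90}
After op 12 (add /onr 52): {"lq":73,"onr":52,"r":67,"s":90}
After op 13 (add /s 78): {"lq":73,"onr":52,"r":67,"s":78}
After op 14 (replace /s 44): {"lq":73,"onr":52,"r":67,"s":44}
After op 15 (add /udd 22): {"lq":73,"onr":52,"r":67,"s":44,"udd":22}

Answer: {"lq":73,"onr":52,"r":67,"s":44,"udd":22}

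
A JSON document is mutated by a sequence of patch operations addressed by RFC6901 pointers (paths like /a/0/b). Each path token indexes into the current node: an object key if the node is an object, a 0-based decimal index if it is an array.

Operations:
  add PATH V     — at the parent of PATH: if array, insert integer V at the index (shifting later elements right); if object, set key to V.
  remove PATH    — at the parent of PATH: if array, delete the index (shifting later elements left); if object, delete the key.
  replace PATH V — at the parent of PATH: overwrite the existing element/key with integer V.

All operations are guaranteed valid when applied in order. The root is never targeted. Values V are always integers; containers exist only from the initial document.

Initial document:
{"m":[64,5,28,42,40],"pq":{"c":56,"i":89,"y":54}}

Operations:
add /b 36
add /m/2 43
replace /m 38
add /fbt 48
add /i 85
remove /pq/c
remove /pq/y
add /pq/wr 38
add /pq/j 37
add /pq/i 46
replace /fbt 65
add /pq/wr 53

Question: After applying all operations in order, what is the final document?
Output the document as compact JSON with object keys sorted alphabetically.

After op 1 (add /b 36): {"b":36,"m":[64,5,28,42,40],"pq":{"c":56,"i":89,"y":54}}
After op 2 (add /m/2 43): {"b":36,"m":[64,5,43,28,42,40],"pq":{"c":56,"i":89,"y":54}}
After op 3 (replace /m 38): {"b":36,"m":38,"pq":{"c":56,"i":89,"y":54}}
After op 4 (add /fbt 48): {"b":36,"fbt":48,"m":38,"pq":{"c":56,"i":89,"y":54}}
After op 5 (add /i 85): {"b":36,"fbt":48,"i":85,"m":38,"pq":{"c":56,"i":89,"y":54}}
After op 6 (remove /pq/c): {"b":36,"fbt":48,"i":85,"m":38,"pq":{"i":89,"y":54}}
After op 7 (remove /pq/y): {"b":36,"fbt":48,"i":85,"m":38,"pq":{"i":89}}
After op 8 (add /pq/wr 38): {"b":36,"fbt":48,"i":85,"m":38,"pq":{"i":89,"wr":38}}
After op 9 (add /pq/j 37): {"b":36,"fbt":48,"i":85,"m":38,"pq":{"i":89,"j":37,"wr":38}}
After op 10 (add /pq/i 46): {"b":36,"fbt":48,"i":85,"m":38,"pq":{"i":46,"j":37,"wr":38}}
After op 11 (replace /fbt 65): {"b":36,"fbt":65,"i":85,"m":38,"pq":{"i":46,"j":37,"wr":38}}
After op 12 (add /pq/wr 53): {"b":36,"fbt":65,"i":85,"m":38,"pq":{"i":46,"j":37,"wr":53}}

Answer: {"b":36,"fbt":65,"i":85,"m":38,"pq":{"i":46,"j":37,"wr":53}}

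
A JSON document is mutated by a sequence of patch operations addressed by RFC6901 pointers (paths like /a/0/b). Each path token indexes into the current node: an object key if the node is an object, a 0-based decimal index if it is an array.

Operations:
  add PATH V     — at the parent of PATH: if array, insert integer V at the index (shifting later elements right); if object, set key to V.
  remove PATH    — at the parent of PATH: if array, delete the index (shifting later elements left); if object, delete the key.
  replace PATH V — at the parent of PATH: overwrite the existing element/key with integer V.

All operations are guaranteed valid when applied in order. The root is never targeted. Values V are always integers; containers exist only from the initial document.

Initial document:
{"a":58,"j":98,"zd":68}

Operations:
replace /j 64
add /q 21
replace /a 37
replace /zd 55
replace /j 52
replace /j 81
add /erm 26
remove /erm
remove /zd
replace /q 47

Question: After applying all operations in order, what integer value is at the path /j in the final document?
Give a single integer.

Answer: 81

Derivation:
After op 1 (replace /j 64): {"a":58,"j":64,"zd":68}
After op 2 (add /q 21): {"a":58,"j":64,"q":21,"zd":68}
After op 3 (replace /a 37): {"a":37,"j":64,"q":21,"zd":68}
After op 4 (replace /zd 55): {"a":37,"j":64,"q":21,"zd":55}
After op 5 (replace /j 52): {"a":37,"j":52,"q":21,"zd":55}
After op 6 (replace /j 81): {"a":37,"j":81,"q":21,"zd":55}
After op 7 (add /erm 26): {"a":37,"erm":26,"j":81,"q":21,"zd":55}
After op 8 (remove /erm): {"a":37,"j":81,"q":21,"zd":55}
After op 9 (remove /zd): {"a":37,"j":81,"q":21}
After op 10 (replace /q 47): {"a":37,"j":81,"q":47}
Value at /j: 81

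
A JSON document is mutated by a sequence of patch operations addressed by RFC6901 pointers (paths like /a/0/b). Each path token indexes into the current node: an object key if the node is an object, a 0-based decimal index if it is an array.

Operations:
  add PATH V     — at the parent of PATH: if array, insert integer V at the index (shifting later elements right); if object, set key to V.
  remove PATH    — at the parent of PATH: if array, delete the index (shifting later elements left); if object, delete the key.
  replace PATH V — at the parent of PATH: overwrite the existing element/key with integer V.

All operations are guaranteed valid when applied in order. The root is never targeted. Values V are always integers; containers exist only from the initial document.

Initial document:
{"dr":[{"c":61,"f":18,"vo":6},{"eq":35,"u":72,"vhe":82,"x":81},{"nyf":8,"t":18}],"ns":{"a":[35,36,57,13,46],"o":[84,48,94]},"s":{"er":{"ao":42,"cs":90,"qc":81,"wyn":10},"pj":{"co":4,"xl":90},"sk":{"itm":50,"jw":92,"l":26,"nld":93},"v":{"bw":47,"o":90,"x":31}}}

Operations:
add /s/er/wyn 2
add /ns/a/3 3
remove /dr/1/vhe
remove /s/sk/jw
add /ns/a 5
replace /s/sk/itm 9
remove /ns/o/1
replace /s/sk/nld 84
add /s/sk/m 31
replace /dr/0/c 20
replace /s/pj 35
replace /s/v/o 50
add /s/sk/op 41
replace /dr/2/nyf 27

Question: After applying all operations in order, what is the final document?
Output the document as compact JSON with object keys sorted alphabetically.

Answer: {"dr":[{"c":20,"f":18,"vo":6},{"eq":35,"u":72,"x":81},{"nyf":27,"t":18}],"ns":{"a":5,"o":[84,94]},"s":{"er":{"ao":42,"cs":90,"qc":81,"wyn":2},"pj":35,"sk":{"itm":9,"l":26,"m":31,"nld":84,"op":41},"v":{"bw":47,"o":50,"x":31}}}

Derivation:
After op 1 (add /s/er/wyn 2): {"dr":[{"c":61,"f":18,"vo":6},{"eq":35,"u":72,"vhe":82,"x":81},{"nyf":8,"t":18}],"ns":{"a":[35,36,57,13,46],"o":[84,48,94]},"s":{"er":{"ao":42,"cs":90,"qc":81,"wyn":2},"pj":{"co":4,"xl":90},"sk":{"itm":50,"jw":92,"l":26,"nld":93},"v":{"bw":47,"o":90,"x":31}}}
After op 2 (add /ns/a/3 3): {"dr":[{"c":61,"f":18,"vo":6},{"eq":35,"u":72,"vhe":82,"x":81},{"nyf":8,"t":18}],"ns":{"a":[35,36,57,3,13,46],"o":[84,48,94]},"s":{"er":{"ao":42,"cs":90,"qc":81,"wyn":2},"pj":{"co":4,"xl":90},"sk":{"itm":50,"jw":92,"l":26,"nld":93},"v":{"bw":47,"o":90,"x":31}}}
After op 3 (remove /dr/1/vhe): {"dr":[{"c":61,"f":18,"vo":6},{"eq":35,"u":72,"x":81},{"nyf":8,"t":18}],"ns":{"a":[35,36,57,3,13,46],"o":[84,48,94]},"s":{"er":{"ao":42,"cs":90,"qc":81,"wyn":2},"pj":{"co":4,"xl":90},"sk":{"itm":50,"jw":92,"l":26,"nld":93},"v":{"bw":47,"o":90,"x":31}}}
After op 4 (remove /s/sk/jw): {"dr":[{"c":61,"f":18,"vo":6},{"eq":35,"u":72,"x":81},{"nyf":8,"t":18}],"ns":{"a":[35,36,57,3,13,46],"o":[84,48,94]},"s":{"er":{"ao":42,"cs":90,"qc":81,"wyn":2},"pj":{"co":4,"xl":90},"sk":{"itm":50,"l":26,"nld":93},"v":{"bw":47,"o":90,"x":31}}}
After op 5 (add /ns/a 5): {"dr":[{"c":61,"f":18,"vo":6},{"eq":35,"u":72,"x":81},{"nyf":8,"t":18}],"ns":{"a":5,"o":[84,48,94]},"s":{"er":{"ao":42,"cs":90,"qc":81,"wyn":2},"pj":{"co":4,"xl":90},"sk":{"itm":50,"l":26,"nld":93},"v":{"bw":47,"o":90,"x":31}}}
After op 6 (replace /s/sk/itm 9): {"dr":[{"c":61,"f":18,"vo":6},{"eq":35,"u":72,"x":81},{"nyf":8,"t":18}],"ns":{"a":5,"o":[84,48,94]},"s":{"er":{"ao":42,"cs":90,"qc":81,"wyn":2},"pj":{"co":4,"xl":90},"sk":{"itm":9,"l":26,"nld":93},"v":{"bw":47,"o":90,"x":31}}}
After op 7 (remove /ns/o/1): {"dr":[{"c":61,"f":18,"vo":6},{"eq":35,"u":72,"x":81},{"nyf":8,"t":18}],"ns":{"a":5,"o":[84,94]},"s":{"er":{"ao":42,"cs":90,"qc":81,"wyn":2},"pj":{"co":4,"xl":90},"sk":{"itm":9,"l":26,"nld":93},"v":{"bw":47,"o":90,"x":31}}}
After op 8 (replace /s/sk/nld 84): {"dr":[{"c":61,"f":18,"vo":6},{"eq":35,"u":72,"x":81},{"nyf":8,"t":18}],"ns":{"a":5,"o":[84,94]},"s":{"er":{"ao":42,"cs":90,"qc":81,"wyn":2},"pj":{"co":4,"xl":90},"sk":{"itm":9,"l":26,"nld":84},"v":{"bw":47,"o":90,"x":31}}}
After op 9 (add /s/sk/m 31): {"dr":[{"c":61,"f":18,"vo":6},{"eq":35,"u":72,"x":81},{"nyf":8,"t":18}],"ns":{"a":5,"o":[84,94]},"s":{"er":{"ao":42,"cs":90,"qc":81,"wyn":2},"pj":{"co":4,"xl":90},"sk":{"itm":9,"l":26,"m":31,"nld":84},"v":{"bw":47,"o":90,"x":31}}}
After op 10 (replace /dr/0/c 20): {"dr":[{"c":20,"f":18,"vo":6},{"eq":35,"u":72,"x":81},{"nyf":8,"t":18}],"ns":{"a":5,"o":[84,94]},"s":{"er":{"ao":42,"cs":90,"qc":81,"wyn":2},"pj":{"co":4,"xl":90},"sk":{"itm":9,"l":26,"m":31,"nld":84},"v":{"bw":47,"o":90,"x":31}}}
After op 11 (replace /s/pj 35): {"dr":[{"c":20,"f":18,"vo":6},{"eq":35,"u":72,"x":81},{"nyf":8,"t":18}],"ns":{"a":5,"o":[84,94]},"s":{"er":{"ao":42,"cs":90,"qc":81,"wyn":2},"pj":35,"sk":{"itm":9,"l":26,"m":31,"nld":84},"v":{"bw":47,"o":90,"x":31}}}
After op 12 (replace /s/v/o 50): {"dr":[{"c":20,"f":18,"vo":6},{"eq":35,"u":72,"x":81},{"nyf":8,"t":18}],"ns":{"a":5,"o":[84,94]},"s":{"er":{"ao":42,"cs":90,"qc":81,"wyn":2},"pj":35,"sk":{"itm":9,"l":26,"m":31,"nld":84},"v":{"bw":47,"o":50,"x":31}}}
After op 13 (add /s/sk/op 41): {"dr":[{"c":20,"f":18,"vo":6},{"eq":35,"u":72,"x":81},{"nyf":8,"t":18}],"ns":{"a":5,"o":[84,94]},"s":{"er":{"ao":42,"cs":90,"qc":81,"wyn":2},"pj":35,"sk":{"itm":9,"l":26,"m":31,"nld":84,"op":41},"v":{"bw":47,"o":50,"x":31}}}
After op 14 (replace /dr/2/nyf 27): {"dr":[{"c":20,"f":18,"vo":6},{"eq":35,"u":72,"x":81},{"nyf":27,"t":18}],"ns":{"a":5,"o":[84,94]},"s":{"er":{"ao":42,"cs":90,"qc":81,"wyn":2},"pj":35,"sk":{"itm":9,"l":26,"m":31,"nld":84,"op":41},"v":{"bw":47,"o":50,"x":31}}}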